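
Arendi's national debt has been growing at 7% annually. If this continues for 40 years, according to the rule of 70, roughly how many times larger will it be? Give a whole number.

Doubling time ≈ 70/7 = 10.00 years.
40/10.00 ≈ 4 doublings, so about 2^4 = 16×.

16 times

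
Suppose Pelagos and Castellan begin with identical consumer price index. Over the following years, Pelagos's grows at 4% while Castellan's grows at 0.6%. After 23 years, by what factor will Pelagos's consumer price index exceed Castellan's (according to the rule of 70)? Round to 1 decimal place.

Pelagos pulls ahead at 3.4 pp per year, so the ratio doubles every 70/3.4 ≈ 20.59 years.
In 23 years that's 1.12 doublings: 2^1.12 ≈ 2.2.

about 2.2 times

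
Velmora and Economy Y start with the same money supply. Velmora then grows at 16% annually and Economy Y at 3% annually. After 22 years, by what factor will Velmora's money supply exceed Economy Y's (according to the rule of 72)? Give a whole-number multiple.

approximately 16 times

Velmora pulls ahead at 13 pp per year, so the ratio doubles every 72/13 ≈ 5.54 years.
In 22 years that's 3.97 doublings: 2^3.97 ≈ 16.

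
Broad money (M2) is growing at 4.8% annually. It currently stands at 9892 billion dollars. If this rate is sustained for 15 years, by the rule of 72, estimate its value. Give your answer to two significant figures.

approximately 20000 billion dollars

It doubles every 72/4.8 ≈ 15.00 years, so 15 years is 1.00 doublings.
2^1.00 ≈ 2.00; 9892 × 2.00 ≈ 20000 billion dollars.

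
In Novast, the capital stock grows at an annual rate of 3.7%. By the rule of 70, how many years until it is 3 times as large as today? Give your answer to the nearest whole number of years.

Doubling time ≈ 70/3.7 = 18.92 years.
Reaching 3× takes log₂(3) ≈ 1.58 doublings.
1.58 × 18.92 ≈ 30 years.

about 30 years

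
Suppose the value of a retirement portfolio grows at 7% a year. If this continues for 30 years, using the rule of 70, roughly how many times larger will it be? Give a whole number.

70/7 ≈ 10.00 years per doubling.
30 years fits 3 doublings: 2^3 = 8.

≈ 8 times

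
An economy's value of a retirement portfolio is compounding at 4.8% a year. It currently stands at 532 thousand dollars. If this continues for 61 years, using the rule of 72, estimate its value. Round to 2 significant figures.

It doubles every 72/4.8 ≈ 15.00 years, so 61 years is 4.07 doublings.
2^4.07 ≈ 16.80; 532 × 16.80 ≈ 8900 thousand dollars.

8900 thousand dollars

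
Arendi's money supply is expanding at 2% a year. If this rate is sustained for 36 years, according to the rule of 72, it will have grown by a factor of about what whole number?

72/2 ≈ 36.00 years per doubling.
36 years fits 1 doubling: 2^1 = 2.

2 times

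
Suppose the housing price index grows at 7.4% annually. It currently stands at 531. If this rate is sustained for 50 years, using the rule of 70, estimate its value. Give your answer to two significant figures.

It doubles every 70/7.4 ≈ 9.46 years, so 50 years is 5.29 doublings.
2^5.29 ≈ 39.12; 531 × 39.12 ≈ 21000.

around 21000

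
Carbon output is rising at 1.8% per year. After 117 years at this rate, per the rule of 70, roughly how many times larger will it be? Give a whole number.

70/1.8 ≈ 38.89 years per doubling.
117 years fits 3 doublings: 2^3 = 8.

around 8 times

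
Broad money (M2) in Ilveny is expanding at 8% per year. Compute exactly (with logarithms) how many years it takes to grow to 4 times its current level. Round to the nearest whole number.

t = ln(4) / ln(1 + 0.08) = 1.3863 / 0.076961 ≈ 18.01.
≈ 18 years.

18 years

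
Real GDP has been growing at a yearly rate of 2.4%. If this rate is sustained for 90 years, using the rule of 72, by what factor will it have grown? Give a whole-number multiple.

about 8 times

At 2.4% one doubling takes ≈ 30.00 years; 90 years is 3 of them, so ×8.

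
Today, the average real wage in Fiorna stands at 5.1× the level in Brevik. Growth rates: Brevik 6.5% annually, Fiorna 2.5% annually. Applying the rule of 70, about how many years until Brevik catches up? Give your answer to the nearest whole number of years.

around 41 years

Brevik gains on Fiorna at 6.5% − 2.5% = 4 points a year.
At that relative rate the gap halves every 70/4 ≈ 17.50 years.
A 5.1× gap takes log₂(5.1) ≈ 2.35 halvings to close: 2.35 × 17.50 ≈ 41 years.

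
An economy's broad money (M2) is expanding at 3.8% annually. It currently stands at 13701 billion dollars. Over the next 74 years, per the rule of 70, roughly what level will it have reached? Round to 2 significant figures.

≈ 220000 billion dollars

Doubling time ≈ 70/3.8 = 18.42 years.
74 years is 74/18.42 ≈ 4.02 doublings, a factor of 2^4.02 ≈ 16.22.
13701 × 16.22 ≈ 220000 billion dollars.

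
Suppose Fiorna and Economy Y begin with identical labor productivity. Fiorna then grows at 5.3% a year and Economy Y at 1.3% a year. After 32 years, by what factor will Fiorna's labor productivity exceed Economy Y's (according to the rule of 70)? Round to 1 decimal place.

Fiorna pulls ahead at 4 pp per year, so the ratio doubles every 70/4 ≈ 17.50 years.
In 32 years that's 1.83 doublings: 2^1.83 ≈ 3.6.

≈ 3.6 times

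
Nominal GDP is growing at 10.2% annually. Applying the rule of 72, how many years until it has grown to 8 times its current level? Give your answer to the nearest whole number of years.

roughly 21 years

At 10.2% it doubles every 72/10.2 ≈ 7.06 years.
8× is 3 doublings, so 3 × 7.06 ≈ 21 years.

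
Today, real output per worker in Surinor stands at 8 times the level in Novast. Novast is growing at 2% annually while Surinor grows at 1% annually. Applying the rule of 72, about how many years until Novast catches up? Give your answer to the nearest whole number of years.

What matters is the difference: 1 pp.
Rule of 72 on the gap: the ratio halves every 72/1 ≈ 72.00 years.
An 8 times gap closes after 3 halvings: 3 × 72.00 ≈ 216 years.

approximately 216 years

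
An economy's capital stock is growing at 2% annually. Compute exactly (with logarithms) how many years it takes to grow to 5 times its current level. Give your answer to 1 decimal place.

t = ln(5) / ln(1 + 0.02) = 1.6094 / 0.019803 ≈ 81.27.

81.3 years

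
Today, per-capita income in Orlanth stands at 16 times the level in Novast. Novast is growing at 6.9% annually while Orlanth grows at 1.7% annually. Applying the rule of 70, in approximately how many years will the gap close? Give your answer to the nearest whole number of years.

What matters is the difference: 5.2 pp.
Rule of 70 on the gap: the ratio halves every 70/5.2 ≈ 13.46 years.
A 16 times gap closes after 4 halvings: 4 × 13.46 ≈ 54 years.

approximately 54 years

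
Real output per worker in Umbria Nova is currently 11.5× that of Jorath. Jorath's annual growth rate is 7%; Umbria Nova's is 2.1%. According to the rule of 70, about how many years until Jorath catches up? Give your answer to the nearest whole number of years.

The growth-rate gap is 7% − 2.1% = 4.9 percentage points.
So the ratio between them halves every 70/4.9 ≈ 14.29 years.
An 11.5× gap takes log₂(11.5) ≈ 3.52 halvings to close: 3.52 × 14.29 ≈ 50 years.

approximately 50 years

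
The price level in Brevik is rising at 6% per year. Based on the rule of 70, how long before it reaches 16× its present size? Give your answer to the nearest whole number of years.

roughly 47 years

At 6% it doubles every 70/6 ≈ 11.67 years.
Getting to 16× needs 4 doublings: 4 × 11.67 ≈ 47 years.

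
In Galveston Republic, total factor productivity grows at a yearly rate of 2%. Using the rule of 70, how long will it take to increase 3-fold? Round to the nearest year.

approximately 55 years

At 2% it doubles every 70/2 ≈ 35.00 years.
3× is log₂ 3 ≈ 1.58 doublings, so ≈ 1.58 × 35.00 = 55 years.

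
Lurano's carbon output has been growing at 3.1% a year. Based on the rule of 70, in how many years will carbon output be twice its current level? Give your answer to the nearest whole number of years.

roughly 23 years

At 3.1%, doubling takes about 70/3.1 = 22.58 years.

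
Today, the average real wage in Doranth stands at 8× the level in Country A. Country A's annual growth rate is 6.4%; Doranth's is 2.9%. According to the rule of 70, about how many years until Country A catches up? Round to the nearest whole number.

Country A gains on Doranth at 6.4% − 2.9% = 3.5 points a year.
At that relative rate the gap halves every 70/3.5 ≈ 20.00 years.
An 8× gap closes after 3 halvings: 3 × 20.00 ≈ 60 years.

around 60 years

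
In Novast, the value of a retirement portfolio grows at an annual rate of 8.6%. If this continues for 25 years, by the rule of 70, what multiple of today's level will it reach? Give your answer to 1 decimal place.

Doubling time ≈ 70/8.6 = 8.14 years.
25 years / 8.14 ≈ 3.07 doublings → factor 2^3.07 ≈ 8.4.

around 8.4 times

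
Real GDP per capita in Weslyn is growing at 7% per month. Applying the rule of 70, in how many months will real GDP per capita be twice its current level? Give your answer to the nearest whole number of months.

At 7%, doubling takes about 70/7 = 10.00 months.

about 10 months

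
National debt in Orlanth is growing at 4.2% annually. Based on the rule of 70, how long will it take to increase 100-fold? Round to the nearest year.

roughly 111 years

At 4.2% it doubles every 70/4.2 ≈ 16.67 years.
100× is log₂ 100 ≈ 6.64 doublings, so ≈ 6.64 × 16.67 = 111 years.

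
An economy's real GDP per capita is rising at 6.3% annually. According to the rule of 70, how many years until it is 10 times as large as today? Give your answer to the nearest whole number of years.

around 37 years

Doubling time ≈ 70/6.3 = 11.11 years.
10× is log₂ 10 ≈ 3.32 doublings, so ≈ 3.32 × 11.11 = 37 years.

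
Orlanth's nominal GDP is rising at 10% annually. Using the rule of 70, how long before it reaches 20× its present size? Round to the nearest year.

At 10% it doubles every 70/10 ≈ 7.00 years.
20× is log₂ 20 ≈ 4.32 doublings, so ≈ 4.32 × 7.00 = 30 years.

30 years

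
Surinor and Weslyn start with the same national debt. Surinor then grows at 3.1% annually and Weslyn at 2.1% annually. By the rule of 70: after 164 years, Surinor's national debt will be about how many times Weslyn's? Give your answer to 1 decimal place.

Rate gap = 3.1% − 2.1% = 1 point.
The ratio doubles every 70/1 ≈ 70.00 years.
164/70.00 ≈ 2.34 doublings → ratio ≈ 2^2.34 ≈ 5.1.

around 5.1 times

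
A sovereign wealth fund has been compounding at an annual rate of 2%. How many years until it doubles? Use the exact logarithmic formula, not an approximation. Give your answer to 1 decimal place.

35.0 years

t = ln(2) / ln(1 + 0.02) = 0.6931 / 0.019803 ≈ 35.00.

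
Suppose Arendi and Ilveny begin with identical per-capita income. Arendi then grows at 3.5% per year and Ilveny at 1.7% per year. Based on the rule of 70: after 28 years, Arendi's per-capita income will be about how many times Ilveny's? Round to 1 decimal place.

about 1.6 times

Rate gap = 3.5% − 1.7% = 1.8 points.
The ratio doubles every 70/1.8 ≈ 38.89 years.
28/38.89 ≈ 0.72 doublings → ratio ≈ 2^0.72 ≈ 1.6.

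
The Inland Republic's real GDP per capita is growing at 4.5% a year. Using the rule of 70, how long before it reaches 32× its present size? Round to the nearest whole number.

about 78 years

One doubling takes 70/4.5 = 15.56 years.
32 = 2^5, so 5 doublings → 78 years.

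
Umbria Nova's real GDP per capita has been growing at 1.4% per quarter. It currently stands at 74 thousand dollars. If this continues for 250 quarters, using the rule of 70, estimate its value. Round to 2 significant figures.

roughly 2400 thousand dollars

It doubles every 70/1.4 ≈ 50.00 quarters, so 250 quarters is 5.00 doublings.
2^5.00 ≈ 32.00; 74 × 32.00 ≈ 2400 thousand dollars.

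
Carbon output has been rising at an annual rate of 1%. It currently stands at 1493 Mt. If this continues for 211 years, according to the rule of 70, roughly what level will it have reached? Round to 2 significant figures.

Doubling time ≈ 70/1 = 70.00 years.
211 years is 211/70.00 ≈ 3.01 doublings, a factor of 2^3.01 ≈ 8.06.
1493 × 8.06 ≈ 12000 Mt.

around 12000 Mt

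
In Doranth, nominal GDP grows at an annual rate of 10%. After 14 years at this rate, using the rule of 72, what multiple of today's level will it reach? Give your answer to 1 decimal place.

3.8 times

Doubling time ≈ 72/10 = 7.20 years.
14 years / 7.20 ≈ 1.94 doublings → factor 2^1.94 ≈ 3.8.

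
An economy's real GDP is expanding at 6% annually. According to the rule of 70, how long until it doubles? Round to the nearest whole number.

≈ 12 years

At 6%, doubling takes about 70/6 = 11.67 years.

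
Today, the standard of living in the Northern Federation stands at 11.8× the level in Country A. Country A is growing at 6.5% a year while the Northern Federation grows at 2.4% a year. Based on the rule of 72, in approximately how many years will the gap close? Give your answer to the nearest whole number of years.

The growth-rate gap is 6.5% − 2.4% = 4.1 percentage points.
So the ratio between them halves every 72/4.1 ≈ 17.56 years.
An 11.8× gap takes log₂(11.8) ≈ 3.56 halvings to close: 3.56 × 17.56 ≈ 63 years.

around 63 years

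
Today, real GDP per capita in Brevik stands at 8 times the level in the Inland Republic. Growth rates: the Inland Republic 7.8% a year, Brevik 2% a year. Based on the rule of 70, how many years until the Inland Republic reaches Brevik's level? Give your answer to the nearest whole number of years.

36 years

the Inland Republic gains on Brevik at 7.8% − 2% = 5.8 points a year.
At that relative rate the gap halves every 70/5.8 ≈ 12.07 years.
An 8 times gap closes after 3 halvings: 3 × 12.07 ≈ 36 years.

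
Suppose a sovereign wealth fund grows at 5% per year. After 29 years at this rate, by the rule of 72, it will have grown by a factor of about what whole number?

72/5 ≈ 14.40 years per doubling.
29 years fits 2 doublings: 2^2 = 4.

roughly 4 times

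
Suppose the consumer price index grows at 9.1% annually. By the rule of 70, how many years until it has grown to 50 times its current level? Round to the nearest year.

One doubling takes 70/9.1 = 7.69 years.
50× is log₂ 50 ≈ 5.64 doublings, so ≈ 5.64 × 7.69 = 43 years.

≈ 43 years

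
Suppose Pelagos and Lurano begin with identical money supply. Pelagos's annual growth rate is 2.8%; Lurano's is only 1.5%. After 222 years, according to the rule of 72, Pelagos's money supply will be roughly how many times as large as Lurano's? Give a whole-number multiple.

about 16 times

Only the 1.3-point difference matters.
72/1.3 ≈ 55.38 years per doubling of the ratio; 222 years gives 4.01 doublings, so ≈ 16×.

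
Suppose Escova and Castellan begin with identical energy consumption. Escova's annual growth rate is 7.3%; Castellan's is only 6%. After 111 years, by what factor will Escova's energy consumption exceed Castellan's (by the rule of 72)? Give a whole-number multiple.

Escova pulls ahead at 1.3 pp per year, so the ratio doubles every 72/1.3 ≈ 55.38 years.
In 111 years that's 2.00 doublings: 2^2.00 ≈ 4.

roughly 4 times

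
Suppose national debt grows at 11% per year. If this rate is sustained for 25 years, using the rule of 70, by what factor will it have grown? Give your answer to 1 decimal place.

about 15.2 times

Doubling time ≈ 70/11 = 6.36 years.
25 years / 6.36 ≈ 3.93 doublings → factor 2^3.93 ≈ 15.2.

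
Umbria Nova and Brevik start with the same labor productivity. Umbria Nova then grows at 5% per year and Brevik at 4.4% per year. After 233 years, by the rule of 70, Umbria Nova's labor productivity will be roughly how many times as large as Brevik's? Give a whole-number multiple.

Only the 0.6-point difference matters.
70/0.6 ≈ 116.67 years per doubling of the ratio; 233 years gives 2.00 doublings, so ≈ 4×.

roughly 4 times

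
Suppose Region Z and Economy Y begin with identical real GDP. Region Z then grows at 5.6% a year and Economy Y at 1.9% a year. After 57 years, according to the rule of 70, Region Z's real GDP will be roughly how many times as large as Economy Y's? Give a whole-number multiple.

≈ 8 times

Region Z pulls ahead at 3.7 pp per year, so the ratio doubles every 70/3.7 ≈ 18.92 years.
In 57 years that's 3.01 doublings: 2^3.01 ≈ 8.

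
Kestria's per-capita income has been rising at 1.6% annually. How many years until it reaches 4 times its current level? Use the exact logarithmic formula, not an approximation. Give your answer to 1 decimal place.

t = ln(4) / ln(1 + 0.016) = 1.3863 / 0.015873 ≈ 87.34.

87.3 years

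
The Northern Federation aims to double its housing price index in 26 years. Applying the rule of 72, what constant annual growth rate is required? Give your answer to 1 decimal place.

roughly 2.8%

72 / 26 ≈ 2.77, so about 2.8% annually.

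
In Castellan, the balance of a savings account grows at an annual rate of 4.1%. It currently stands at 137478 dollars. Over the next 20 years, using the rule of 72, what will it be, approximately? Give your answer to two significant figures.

roughly 300000 dollars

Doubling time ≈ 72/4.1 = 17.56 years.
20 years is 20/17.56 ≈ 1.14 doublings, a factor of 2^1.14 ≈ 2.20.
137478 × 2.20 ≈ 300000 dollars.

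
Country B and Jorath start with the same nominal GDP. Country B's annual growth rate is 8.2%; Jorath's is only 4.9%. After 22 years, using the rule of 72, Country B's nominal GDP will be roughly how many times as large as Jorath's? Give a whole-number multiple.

Country B pulls ahead at 3.3 pp per year, so the ratio doubles every 72/3.3 ≈ 21.82 years.
In 22 years that's 1.01 doublings: 2^1.01 ≈ 2.

≈ 2 times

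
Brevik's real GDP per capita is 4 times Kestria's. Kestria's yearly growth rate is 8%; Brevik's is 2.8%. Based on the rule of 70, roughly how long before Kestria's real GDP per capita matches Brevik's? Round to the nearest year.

27 years

The growth-rate gap is 8% − 2.8% = 5.2 percentage points.
So the ratio between them halves every 70/5.2 ≈ 13.46 years.
A 4 times gap closes after 2 halvings: 2 × 13.46 ≈ 27 years.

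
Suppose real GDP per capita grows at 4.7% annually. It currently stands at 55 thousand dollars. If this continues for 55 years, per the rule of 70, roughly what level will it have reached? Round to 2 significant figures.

Doubling time ≈ 70/4.7 = 14.89 years.
55 years is 55/14.89 ≈ 3.69 doublings, a factor of 2^3.69 ≈ 12.91.
55 × 12.91 ≈ 710 thousand dollars.

roughly 710 thousand dollars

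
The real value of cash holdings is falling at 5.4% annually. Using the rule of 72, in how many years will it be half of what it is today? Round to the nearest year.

about 13 years

Halving time ≈ 72 / 5.4 = 13.33 → 13 years.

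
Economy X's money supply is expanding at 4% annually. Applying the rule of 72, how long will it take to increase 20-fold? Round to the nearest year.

≈ 78 years

One doubling takes 72/4 = 18.00 years.
20× is log₂ 20 ≈ 4.32 doublings, so ≈ 4.32 × 18.00 = 78 years.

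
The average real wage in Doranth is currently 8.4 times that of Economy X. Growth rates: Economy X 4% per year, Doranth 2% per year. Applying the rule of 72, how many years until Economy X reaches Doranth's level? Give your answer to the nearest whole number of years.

111 years

The growth-rate gap is 4% − 2% = 2 percentage points.
So the ratio between them halves every 72/2 ≈ 36.00 years.
An 8.4 times gap takes log₂(8.4) ≈ 3.07 halvings to close: 3.07 × 36.00 ≈ 111 years.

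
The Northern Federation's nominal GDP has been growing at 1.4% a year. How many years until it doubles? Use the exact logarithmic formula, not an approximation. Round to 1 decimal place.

t = ln(2) / ln(1 + 0.014) = 0.6931 / 0.013903 ≈ 49.85.

49.9 years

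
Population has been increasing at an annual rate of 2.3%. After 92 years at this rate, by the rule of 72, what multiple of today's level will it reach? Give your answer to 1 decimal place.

Doubles every ≈ 31.30 years (72/2.3).
92 years is 2.94 doublings; 2^2.94 ≈ 7.7×.

approximately 7.7 times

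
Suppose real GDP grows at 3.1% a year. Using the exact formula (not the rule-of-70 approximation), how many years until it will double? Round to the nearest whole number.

t = ln(2) / ln(1 + 0.031) = 0.6931 / 0.030529 ≈ 22.70.
≈ 23 years.

23 years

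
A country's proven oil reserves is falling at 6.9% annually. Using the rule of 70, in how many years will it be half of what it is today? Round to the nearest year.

≈ 10 years

Falling at 6.9%, it halves about every 70/6.9 = 10.14 years.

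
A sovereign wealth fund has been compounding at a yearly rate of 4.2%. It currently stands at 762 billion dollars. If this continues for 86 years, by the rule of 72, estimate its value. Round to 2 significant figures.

Doubling time ≈ 72/4.2 = 17.14 years.
86 years is 86/17.14 ≈ 5.02 doublings, a factor of 2^5.02 ≈ 32.45.
762 × 32.45 ≈ 25000 billion dollars.

approximately 25000 billion dollars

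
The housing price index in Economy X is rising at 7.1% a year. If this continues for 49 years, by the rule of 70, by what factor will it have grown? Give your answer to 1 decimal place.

about 31.3 times

Doubles every ≈ 9.86 years (70/7.1).
49 years is 4.97 doublings; 2^4.97 ≈ 31.3×.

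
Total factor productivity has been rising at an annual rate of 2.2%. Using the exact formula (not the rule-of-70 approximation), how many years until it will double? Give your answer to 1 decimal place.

31.9 years

t = ln(2) / ln(1 + 0.022) = 0.6931 / 0.021761 ≈ 31.85.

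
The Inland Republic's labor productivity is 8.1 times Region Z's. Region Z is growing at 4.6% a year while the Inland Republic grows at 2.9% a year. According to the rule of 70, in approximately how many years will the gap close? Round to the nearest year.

≈ 124 years

Region Z gains on the Inland Republic at 4.6% − 2.9% = 1.7 points a year.
At that relative rate the gap halves every 70/1.7 ≈ 41.18 years.
An 8.1 times gap takes log₂(8.1) ≈ 3.02 halvings to close: 3.02 × 41.18 ≈ 124 years.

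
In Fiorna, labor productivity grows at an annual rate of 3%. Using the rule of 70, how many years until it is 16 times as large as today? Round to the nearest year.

about 93 years

Doubling time ≈ 70/3 = 23.33 years.
16 = 2^4, so 4 doublings → 93 years.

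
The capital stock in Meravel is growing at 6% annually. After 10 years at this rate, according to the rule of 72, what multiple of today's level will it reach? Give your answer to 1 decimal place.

roughly 1.8 times

Doubles every ≈ 12.00 years (72/6).
10 years is 0.83 doublings; 2^0.83 ≈ 1.8×.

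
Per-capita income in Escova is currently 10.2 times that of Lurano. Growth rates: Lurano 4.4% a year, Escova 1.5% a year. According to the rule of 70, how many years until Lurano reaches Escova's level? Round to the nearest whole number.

about 81 years

The growth-rate gap is 4.4% − 1.5% = 2.9 percentage points.
So the ratio between them halves every 70/2.9 ≈ 24.14 years.
A 10.2 times gap takes log₂(10.2) ≈ 3.35 halvings to close: 3.35 × 24.14 ≈ 81 years.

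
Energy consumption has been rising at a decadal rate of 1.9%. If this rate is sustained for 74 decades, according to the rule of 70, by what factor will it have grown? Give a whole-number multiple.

roughly 4 times

At 1.9% one doubling takes ≈ 36.84 decades; 74 decades is 2 of them, so ×4.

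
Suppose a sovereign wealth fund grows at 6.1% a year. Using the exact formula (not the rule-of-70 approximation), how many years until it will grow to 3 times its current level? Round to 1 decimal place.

t = ln(3) / ln(1 + 0.061) = 1.0986 / 0.059212 ≈ 18.55.

18.6 years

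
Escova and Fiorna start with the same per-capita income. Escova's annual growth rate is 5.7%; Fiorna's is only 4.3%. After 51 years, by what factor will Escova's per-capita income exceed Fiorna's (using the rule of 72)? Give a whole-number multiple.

Only the 1.4-point difference matters.
72/1.4 ≈ 51.43 years per doubling of the ratio; 51 years gives 0.99 doublings, so ≈ 2×.

around 2 times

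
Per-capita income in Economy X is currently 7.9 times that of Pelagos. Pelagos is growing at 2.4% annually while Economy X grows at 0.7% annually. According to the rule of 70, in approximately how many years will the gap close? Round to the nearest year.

The growth-rate gap is 2.4% − 0.7% = 1.7 percentage points.
So the ratio between them halves every 70/1.7 ≈ 41.18 years.
A 7.9 times gap takes log₂(7.9) ≈ 2.98 halvings to close: 2.98 × 41.18 ≈ 123 years.

roughly 123 years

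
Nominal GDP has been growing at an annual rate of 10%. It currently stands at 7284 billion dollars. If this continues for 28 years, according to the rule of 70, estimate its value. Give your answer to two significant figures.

around 120000 billion dollars

Doubling time ≈ 70/10 = 7.00 years.
28 years is 28/7.00 ≈ 4.00 doublings, a factor of 2^4.00 ≈ 16.00.
7284 × 16.00 ≈ 120000 billion dollars.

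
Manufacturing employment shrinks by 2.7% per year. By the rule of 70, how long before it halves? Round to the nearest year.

Halving time ≈ 70 / 2.7 = 25.93 → 26 years.

about 26 years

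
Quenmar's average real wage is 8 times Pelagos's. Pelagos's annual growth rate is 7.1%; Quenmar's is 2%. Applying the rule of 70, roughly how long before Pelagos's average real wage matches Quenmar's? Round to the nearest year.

around 41 years

Pelagos gains on Quenmar at 7.1% − 2% = 5.1 points a year.
At that relative rate the gap halves every 70/5.1 ≈ 13.73 years.
An 8 times gap closes after 3 halvings: 3 × 13.73 ≈ 41 years.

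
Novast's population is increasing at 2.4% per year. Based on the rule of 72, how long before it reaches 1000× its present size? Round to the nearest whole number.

≈ 299 years

At 2.4% it doubles every 72/2.4 ≈ 30.00 years.
1000× is log₂ 1000 ≈ 9.97 doublings, so ≈ 9.97 × 30.00 = 299 years.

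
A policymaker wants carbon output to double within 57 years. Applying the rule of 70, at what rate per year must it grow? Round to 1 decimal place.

70 / 57 ≈ 1.23, so about 1.2% per year.

≈ 1.2% per year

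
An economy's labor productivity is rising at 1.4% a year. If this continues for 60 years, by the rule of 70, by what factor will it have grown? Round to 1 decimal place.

about 2.3 times

Doubling time ≈ 70/1.4 = 50.00 years.
60 years / 50.00 ≈ 1.20 doublings → factor 2^1.20 ≈ 2.3.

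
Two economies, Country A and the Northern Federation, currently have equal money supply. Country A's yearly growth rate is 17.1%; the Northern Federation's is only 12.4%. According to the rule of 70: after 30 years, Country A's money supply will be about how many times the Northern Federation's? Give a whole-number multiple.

roughly 4 times

Country A pulls ahead at 4.7 pp per year, so the ratio doubles every 70/4.7 ≈ 14.89 years.
In 30 years that's 2.01 doublings: 2^2.01 ≈ 4.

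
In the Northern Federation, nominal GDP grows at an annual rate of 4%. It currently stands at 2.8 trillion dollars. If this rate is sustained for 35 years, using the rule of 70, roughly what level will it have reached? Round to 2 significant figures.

It doubles every 70/4 ≈ 17.50 years, so 35 years is 2.00 doublings.
2^2.00 ≈ 4.00; 2.8 × 4.00 ≈ 11 trillion dollars.

approximately 11 trillion dollars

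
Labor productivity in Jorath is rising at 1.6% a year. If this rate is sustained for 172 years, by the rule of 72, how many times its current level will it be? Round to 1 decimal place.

14.1 times

Doubles every ≈ 45.00 years (72/1.6).
172 years is 3.82 doublings; 2^3.82 ≈ 14.1×.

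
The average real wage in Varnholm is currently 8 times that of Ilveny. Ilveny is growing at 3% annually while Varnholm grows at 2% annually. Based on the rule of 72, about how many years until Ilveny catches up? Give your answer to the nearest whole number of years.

The growth-rate gap is 3% − 2% = 1 percentage point.
So the ratio between them halves every 72/1 ≈ 72.00 years.
An 8 times gap closes after 3 halvings: 3 × 72.00 ≈ 216 years.

216 years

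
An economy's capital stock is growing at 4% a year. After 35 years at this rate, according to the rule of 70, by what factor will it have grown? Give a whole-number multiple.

Doubling time ≈ 70/4 = 17.50 years.
35/17.50 ≈ 2 doublings, so about 2^2 = 4×.

approximately 4 times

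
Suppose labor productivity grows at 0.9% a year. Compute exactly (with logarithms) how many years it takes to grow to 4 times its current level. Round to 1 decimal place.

t = ln(4) / ln(1 + 0.009) = 1.3863 / 0.008960 ≈ 154.72.

154.7 years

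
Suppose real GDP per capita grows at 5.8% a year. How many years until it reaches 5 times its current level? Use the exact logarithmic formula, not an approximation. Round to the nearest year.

t = ln(5) / ln(1 + 0.058) = 1.6094 / 0.056380 ≈ 28.55.
≈ 29 years.

29 years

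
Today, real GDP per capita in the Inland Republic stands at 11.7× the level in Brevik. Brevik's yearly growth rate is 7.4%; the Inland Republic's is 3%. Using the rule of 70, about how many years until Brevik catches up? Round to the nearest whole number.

Brevik gains on the Inland Republic at 7.4% − 3% = 4.4 points a year.
At that relative rate the gap halves every 70/4.4 ≈ 15.91 years.
An 11.7× gap takes log₂(11.7) ≈ 3.55 halvings to close: 3.55 × 15.91 ≈ 56 years.

56 years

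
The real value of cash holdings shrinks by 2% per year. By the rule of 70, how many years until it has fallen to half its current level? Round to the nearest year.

about 35 years

The rule works in reverse for decay: 70/2 ≈ 35.00 years to halve.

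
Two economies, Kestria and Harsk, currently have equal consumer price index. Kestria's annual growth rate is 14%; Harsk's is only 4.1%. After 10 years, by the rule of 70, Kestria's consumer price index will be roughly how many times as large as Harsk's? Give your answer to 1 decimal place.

≈ 2.7 times

Kestria pulls ahead at 9.9 pp per year, so the ratio doubles every 70/9.9 ≈ 7.07 years.
In 10 years that's 1.41 doublings: 2^1.41 ≈ 2.7.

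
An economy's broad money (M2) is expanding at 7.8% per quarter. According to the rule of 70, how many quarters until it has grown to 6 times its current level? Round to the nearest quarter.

At 7.8% it doubles every 70/7.8 ≈ 8.97 quarters.
Reaching 6× takes log₂(6) ≈ 2.58 doublings.
2.58 × 8.97 ≈ 23 quarters.

roughly 23 quarters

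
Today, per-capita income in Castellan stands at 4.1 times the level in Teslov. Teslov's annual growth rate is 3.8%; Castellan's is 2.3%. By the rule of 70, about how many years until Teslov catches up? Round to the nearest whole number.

The growth-rate gap is 3.8% − 2.3% = 1.5 percentage points.
So the ratio between them halves every 70/1.5 ≈ 46.67 years.
A 4.1 times gap takes log₂(4.1) ≈ 2.04 halvings to close: 2.04 × 46.67 ≈ 95 years.

about 95 years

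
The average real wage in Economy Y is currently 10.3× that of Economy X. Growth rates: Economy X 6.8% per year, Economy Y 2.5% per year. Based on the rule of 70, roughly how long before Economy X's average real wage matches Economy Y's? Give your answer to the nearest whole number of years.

about 55 years

What matters is the difference: 4.3 pp.
Rule of 70 on the gap: the ratio halves every 70/4.3 ≈ 16.28 years.
A 10.3× gap takes log₂(10.3) ≈ 3.36 halvings to close: 3.36 × 16.28 ≈ 55 years.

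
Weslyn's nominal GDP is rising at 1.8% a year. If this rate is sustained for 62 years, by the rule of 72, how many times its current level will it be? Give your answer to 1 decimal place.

Doubles every ≈ 40.00 years (72/1.8).
62 years is 1.55 doublings; 2^1.55 ≈ 2.9×.

around 2.9 times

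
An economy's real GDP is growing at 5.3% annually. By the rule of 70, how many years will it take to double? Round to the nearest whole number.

approximately 13 years

At 5.3%, doubling takes about 70/5.3 = 13.21 years.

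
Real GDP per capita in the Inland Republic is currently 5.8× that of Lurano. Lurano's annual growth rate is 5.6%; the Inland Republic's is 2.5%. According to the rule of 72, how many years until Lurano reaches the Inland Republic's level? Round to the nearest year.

The growth-rate gap is 5.6% − 2.5% = 3.1 percentage points.
So the ratio between them halves every 72/3.1 ≈ 23.23 years.
A 5.8× gap takes log₂(5.8) ≈ 2.54 halvings to close: 2.54 × 23.23 ≈ 59 years.

about 59 years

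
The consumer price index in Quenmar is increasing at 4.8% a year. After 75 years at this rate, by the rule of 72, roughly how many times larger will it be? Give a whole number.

32 times

72/4.8 ≈ 15.00 years per doubling.
75 years fits 5 doublings: 2^5 = 32.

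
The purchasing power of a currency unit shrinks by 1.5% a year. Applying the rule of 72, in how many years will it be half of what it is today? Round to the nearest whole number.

roughly 48 years

Halving time ≈ 72 / 1.5 = 48.00 → 48 years.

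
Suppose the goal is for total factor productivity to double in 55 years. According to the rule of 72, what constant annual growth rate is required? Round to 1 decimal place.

approximately 1.3%

72 / 55 ≈ 1.31, so about 1.3% a year.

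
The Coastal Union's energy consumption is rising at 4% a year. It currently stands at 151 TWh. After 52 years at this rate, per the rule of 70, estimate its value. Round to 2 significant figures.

around 1200 TWh

Doubling time ≈ 70/4 = 17.50 years.
52 years is 52/17.50 ≈ 2.97 doublings, a factor of 2^2.97 ≈ 7.84.
151 × 7.84 ≈ 1200 TWh.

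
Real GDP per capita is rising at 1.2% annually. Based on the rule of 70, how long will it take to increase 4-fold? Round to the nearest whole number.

Doubling time ≈ 70/1.2 = 58.33 years.
4× is 2 doublings, so 2 × 58.33 ≈ 117 years.

117 years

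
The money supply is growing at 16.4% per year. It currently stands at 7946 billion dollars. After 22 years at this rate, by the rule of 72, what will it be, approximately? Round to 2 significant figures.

It doubles every 72/16.4 ≈ 4.39 years, so 22 years is 5.01 doublings.
2^5.01 ≈ 32.22; 7946 × 32.22 ≈ 260000 billion dollars.

≈ 260000 billion dollars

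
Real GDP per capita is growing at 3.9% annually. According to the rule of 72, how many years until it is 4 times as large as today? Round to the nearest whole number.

At 3.9% it doubles every 72/3.9 ≈ 18.46 years.
Getting to 4× needs 2 doublings: 2 × 18.46 ≈ 37 years.

approximately 37 years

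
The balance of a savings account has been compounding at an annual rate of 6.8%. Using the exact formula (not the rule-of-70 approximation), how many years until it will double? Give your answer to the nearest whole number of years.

11 years

t = ln(2) / ln(1 + 0.068) = 0.6931 / 0.065788 ≈ 10.54.
≈ 11 years.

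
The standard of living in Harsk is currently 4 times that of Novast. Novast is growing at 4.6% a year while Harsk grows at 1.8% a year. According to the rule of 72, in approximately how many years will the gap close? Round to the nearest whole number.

around 51 years

What matters is the difference: 2.8 pp.
Rule of 72 on the gap: the ratio halves every 72/2.8 ≈ 25.71 years.
A 4 times gap closes after 2 halvings: 2 × 25.71 ≈ 51 years.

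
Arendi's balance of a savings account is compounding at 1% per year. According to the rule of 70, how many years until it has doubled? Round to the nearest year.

Doubling time ≈ 70 / 1 = 70.00 years.

around 70 years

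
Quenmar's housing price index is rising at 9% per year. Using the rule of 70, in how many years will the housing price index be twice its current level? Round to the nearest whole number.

about 8 years

Doubling time ≈ 70 / 9 = 7.78 years.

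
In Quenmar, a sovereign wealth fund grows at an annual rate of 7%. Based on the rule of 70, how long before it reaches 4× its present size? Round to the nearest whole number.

Doubling time ≈ 70/7 = 10.00 years.
Getting to 4× needs 2 doublings: 2 × 10.00 ≈ 20 years.

approximately 20 years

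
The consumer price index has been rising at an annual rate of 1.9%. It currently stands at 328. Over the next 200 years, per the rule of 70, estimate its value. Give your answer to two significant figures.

14000

Doubling time ≈ 70/1.9 = 36.84 years.
200 years is 200/36.84 ≈ 5.43 doublings, a factor of 2^5.43 ≈ 43.11.
328 × 43.11 ≈ 14000.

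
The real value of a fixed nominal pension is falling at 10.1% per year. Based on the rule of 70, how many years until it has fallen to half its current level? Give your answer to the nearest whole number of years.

roughly 7 years

Halving time ≈ 70 / 10.1 = 6.93 → 7 years.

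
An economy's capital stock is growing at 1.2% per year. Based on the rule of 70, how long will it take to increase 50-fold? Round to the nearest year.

At 1.2% it doubles every 70/1.2 ≈ 58.33 years.
50× is log₂ 50 ≈ 5.64 doublings, so ≈ 5.64 × 58.33 = 329 years.

329 years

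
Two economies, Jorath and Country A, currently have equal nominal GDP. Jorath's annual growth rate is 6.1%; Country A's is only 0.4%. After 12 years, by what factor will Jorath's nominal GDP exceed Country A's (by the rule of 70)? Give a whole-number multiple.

≈ 2 times

Rate gap = 6.1% − 0.4% = 5.7 points.
The ratio doubles every 70/5.7 ≈ 12.28 years.
12/12.28 ≈ 0.98 doublings → ratio ≈ 2^0.98 ≈ 2.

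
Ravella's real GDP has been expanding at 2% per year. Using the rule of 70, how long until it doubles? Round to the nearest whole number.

around 35 years

At 2%, doubling takes about 70/2 = 35.00 years.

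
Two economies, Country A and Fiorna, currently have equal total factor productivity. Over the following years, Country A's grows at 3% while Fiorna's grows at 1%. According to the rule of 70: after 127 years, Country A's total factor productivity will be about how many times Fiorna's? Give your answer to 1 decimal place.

12.4 times

Rate gap = 3% − 1% = 2 points.
The ratio doubles every 70/2 ≈ 35.00 years.
127/35.00 ≈ 3.63 doublings → ratio ≈ 2^3.63 ≈ 12.4.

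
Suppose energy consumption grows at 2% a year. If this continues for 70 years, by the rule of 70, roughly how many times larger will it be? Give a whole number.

around 4 times

At 2% one doubling takes ≈ 35.00 years; 70 years is 2 of them, so ×4.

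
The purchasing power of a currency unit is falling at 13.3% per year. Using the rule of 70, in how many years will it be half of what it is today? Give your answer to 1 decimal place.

The rule works in reverse for decay: 70/13.3 ≈ 5.26 years to halve.

about 5.3 years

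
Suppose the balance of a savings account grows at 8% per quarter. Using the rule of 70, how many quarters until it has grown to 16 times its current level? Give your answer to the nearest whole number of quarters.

At 8% it doubles every 70/8 ≈ 8.75 quarters.
16 = 2^4, so 4 doublings → 35 quarters.

35 quarters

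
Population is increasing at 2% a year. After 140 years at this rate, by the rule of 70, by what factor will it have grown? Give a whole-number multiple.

approximately 16 times

At 2% one doubling takes ≈ 35.00 years; 140 years is 4 of them, so ×16.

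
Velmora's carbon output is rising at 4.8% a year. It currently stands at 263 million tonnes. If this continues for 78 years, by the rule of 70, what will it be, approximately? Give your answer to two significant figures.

about 11000 million tonnes

Doubling time ≈ 70/4.8 = 14.58 years.
78 years is 78/14.58 ≈ 5.35 doublings, a factor of 2^5.35 ≈ 40.79.
263 × 40.79 ≈ 11000 million tonnes.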